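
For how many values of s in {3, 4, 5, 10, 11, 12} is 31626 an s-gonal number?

s = 3: P(3, 251) = 31626. ✓
s = 4: P(4, 177) = 31329 and P(4, 178) = 31684; 31626 is not s-gonal.
s = 5: P(5, 145) = 31465 and P(5, 146) = 31901; 31626 is not s-gonal.
s = 10: P(10, 89) = 31417 and P(10, 90) = 32130; 31626 is not s-gonal.
s = 11: P(11, 84) = 31458 and P(11, 85) = 32215; 31626 is not s-gonal.
s = 12: P(12, 79) = 30889 and P(12, 80) = 31680; 31626 is not s-gonal.
Hits: s ∈ {3} → 1.

1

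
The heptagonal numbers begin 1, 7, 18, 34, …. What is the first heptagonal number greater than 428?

Solve n(5n−3)/2 > 428 for integer n.
The largest n with value ≤ 428 is 13 (since 403 ≤ 428 < 469), so the first above is n = 14, value 469.

469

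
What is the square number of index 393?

154449

The 393rd square number is n² with n = 393.
393² = 154449.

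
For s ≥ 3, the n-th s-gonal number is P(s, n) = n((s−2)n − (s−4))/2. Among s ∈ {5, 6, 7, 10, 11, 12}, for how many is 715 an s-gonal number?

s = 5: P(5, 22) = 715. ✓
s = 6: P(6, 19) = 703 and P(6, 20) = 780; 715 is not s-gonal.
s = 7: P(7, 17) = 697 and P(7, 18) = 783; 715 is not s-gonal.
s = 10: P(10, 13) = 637 and P(10, 14) = 742; 715 is not s-gonal.
s = 11: P(11, 13) = 715. ✓
s = 12: P(12, 12) = 672 and P(12, 13) = 793; 715 is not s-gonal.
Hits: s ∈ {5, 11} → 2.

2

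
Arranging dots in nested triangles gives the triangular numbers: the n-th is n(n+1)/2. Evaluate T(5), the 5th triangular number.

The 5th triangular number is n(n+1)/2 with n = 5.
5·6/2 = 30/2 = 15.

15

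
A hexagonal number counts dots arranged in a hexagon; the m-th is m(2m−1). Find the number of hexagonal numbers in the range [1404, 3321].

15

The n-th hexagonal number is n(2n−1).
Smallest index with value ≥ 1404: n = 27 (giving 1431).
Largest index with value ≤ 3321: n = 41 (giving 3321).
Indices 27 through 41: 15 terms.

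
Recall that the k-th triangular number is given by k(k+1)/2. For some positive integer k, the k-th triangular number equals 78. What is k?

12

Set n(n+1)/2 = 78, giving n² + n − 156 = 0.
So n = (-1 + 25) / 2 = 24/2 = 12.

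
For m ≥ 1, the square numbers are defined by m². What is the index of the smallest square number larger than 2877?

54

Solve n² > 2877 for integer n.
The largest n with value ≤ 2877 is 53 (since 2809 ≤ 2877 < 2916), so the first above is n = 54, value 2916.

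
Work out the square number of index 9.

The 9th square number is n² with n = 9.
9² = 81.

81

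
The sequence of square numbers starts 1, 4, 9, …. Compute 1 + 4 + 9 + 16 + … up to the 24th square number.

4900

Σ_{i=1}^{24} i² = 24·25·49/6 = 4900.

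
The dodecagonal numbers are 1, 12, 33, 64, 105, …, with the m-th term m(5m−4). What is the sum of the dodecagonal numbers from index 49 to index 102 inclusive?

Σ i(5i−4) = 5Σi² − 4Σi over i = 49..102.
Σi = 5253 − 1176 = 4077 and Σi² = 358955 − 38024 = 320931.
5·320931 − 4·4077 = 1588347.

1588347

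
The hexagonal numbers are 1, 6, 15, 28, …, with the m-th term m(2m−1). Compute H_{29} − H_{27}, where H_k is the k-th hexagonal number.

222

29·(2·29 − 1) = 1653 and 27·(2·27 − 1) = 1431.
Difference: 1653 − 1431 = 222.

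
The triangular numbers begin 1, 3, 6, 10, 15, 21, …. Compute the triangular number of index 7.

28

The 7th triangular number is n(n+1)/2 with n = 7.
7·8/2 = 56/2 = 28.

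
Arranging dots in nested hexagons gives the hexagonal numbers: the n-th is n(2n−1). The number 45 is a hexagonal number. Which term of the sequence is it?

5

Set n(2n−1) = 45, giving 2n² − n − 45 = 0.
The discriminant is 1 + 8·45 = 361, and √361 = 19.
So n = (1 + 19) / 4 = 20/4 = 5.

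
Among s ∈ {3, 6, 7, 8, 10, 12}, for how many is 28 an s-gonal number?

s = 3: P(3, 7) = 28. ✓
s = 6: P(6, 4) = 28. ✓
s = 7: P(7, 3) = 18 and P(7, 4) = 34; 28 is not s-gonal.
s = 8: P(8, 3) = 21 and P(8, 4) = 40; 28 is not s-gonal.
s = 10: P(10, 3) = 27 and P(10, 4) = 52; 28 is not s-gonal.
s = 12: P(12, 2) = 12 and P(12, 3) = 33; 28 is not s-gonal.
Hits: s ∈ {3, 6} → 2.

2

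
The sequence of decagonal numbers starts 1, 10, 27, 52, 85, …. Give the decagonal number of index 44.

7612

The 44th decagonal number is n(4n−3) with n = 44.
44·(4·44 − 3) = 44·173 = 7612.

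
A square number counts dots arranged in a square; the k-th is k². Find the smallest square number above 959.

961

Solve n² > 959 for integer n.
The largest n with value ≤ 959 is 30 (since 900 ≤ 959 < 961), so the first above is n = 31, value 961.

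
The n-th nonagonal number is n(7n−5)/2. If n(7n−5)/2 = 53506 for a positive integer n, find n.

Set n(7n−5)/2 = 53506, giving 7n² − 5n − 107012 = 0.
So n = (5 + 1731) / 14 = 1736/14 = 124.

124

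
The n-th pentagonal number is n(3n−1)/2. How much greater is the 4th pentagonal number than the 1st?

4·(3·4 − 1)/2 = 22 and 1·(3·1 − 1)/2 = 1.
Difference: 22 − 1 = 21.

21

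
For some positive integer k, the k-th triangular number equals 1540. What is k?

Set n(n+1)/2 = 1540, giving n² + n − 3080 = 0.
The discriminant is 1 + 8·1540 = 12321, and √12321 = 111.
So n = (-1 + 111) / 2 = 110/2 = 55.

55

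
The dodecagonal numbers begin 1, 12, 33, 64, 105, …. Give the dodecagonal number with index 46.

The 46th dodecagonal number is n(5n−4) with n = 46.
46·(5·46 − 4) = 46·226 = 10396.

10396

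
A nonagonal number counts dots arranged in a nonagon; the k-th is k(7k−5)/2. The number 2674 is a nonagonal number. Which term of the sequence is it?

28

Set n(7n−5)/2 = 2674, giving 7n² − 5n − 5348 = 0.
The discriminant is 25 + 56·2674 = 149769, and √149769 = 387.
So n = (5 + 387) / 14 = 392/14 = 28.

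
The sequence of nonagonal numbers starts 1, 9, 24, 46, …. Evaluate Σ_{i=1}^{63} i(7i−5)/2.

Σ i(7i−5)/2 = (7Σi² − 5Σi) / 2 over i = 1..63.
Σi = 2016 and Σi² = 85344.
(7·85344 − 5·2016) / 2 = 587328/2 = 293664.

293664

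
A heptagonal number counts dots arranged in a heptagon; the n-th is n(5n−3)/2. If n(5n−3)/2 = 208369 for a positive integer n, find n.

289

Set n(5n−3)/2 = 208369, giving 5n² − 3n − 416738 = 0.
The discriminant is 9 + 40·208369 = 8334769, and √8334769 = 2887.
So n = (3 + 2887) / 10 = 2890/10 = 289.
Check: 289·(5·289 − 3)/2 = 208369. ✓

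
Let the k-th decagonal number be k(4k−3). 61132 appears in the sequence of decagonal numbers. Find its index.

Set n(4n−3) = 61132, giving 4n² − 3n − 61132 = 0.
The discriminant is 9 + 16·61132 = 978121, and √978121 = 989.
So n = (3 + 989) / 8 = 992/8 = 124.
Check: 124·(4·124 − 3) = 61132. ✓

124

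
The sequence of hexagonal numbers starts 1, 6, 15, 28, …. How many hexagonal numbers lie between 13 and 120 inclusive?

6

The n-th hexagonal number is n(2n−1).
Smallest index with value ≥ 13: n = 3 (giving 15).
Largest index with value ≤ 120: n = 8 (giving 120).
Indices 3 through 8: 6 terms.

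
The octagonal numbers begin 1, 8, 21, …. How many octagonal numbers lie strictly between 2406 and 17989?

49

The n-th octagonal number is n(3n−2).
Smallest index with value > 2406: n = 29 (giving 2465).
Largest index with value < 17989: n = 77 (giving 17633).
Indices 29 through 77: 49 terms.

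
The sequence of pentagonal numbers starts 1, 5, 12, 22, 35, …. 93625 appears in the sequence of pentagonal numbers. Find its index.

Set n(3n−1)/2 = 93625, giving 3n² − n − 187250 = 0.
The discriminant is 1 + 24·93625 = 2247001, and √2247001 = 1499.
So n = (1 + 1499) / 6 = 1500/6 = 250.
Check: 250·(3·250 − 1)/2 = 93625. ✓

250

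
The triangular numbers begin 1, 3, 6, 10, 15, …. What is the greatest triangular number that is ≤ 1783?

1770

Solve n(n+1)/2 ≤ 1783 for integer n.
n = 59 gives 1770 ≤ 1783, while n = 60 gives 1830 > 1783; so the answer is 1770.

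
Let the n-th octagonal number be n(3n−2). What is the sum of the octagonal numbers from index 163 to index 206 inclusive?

4498362

Σ i(3i−2) = 3Σi² − 2Σi over i = 163..206.
Σi = 21321 − 13203 = 8118 and Σi² = 2935191 − 1430325 = 1504866.
3·1504866 − 2·8118 = 4498362.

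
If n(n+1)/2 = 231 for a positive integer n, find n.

Set n(n+1)/2 = 231, giving n² + n − 462 = 0.
So n = (-1 + 43) / 2 = 42/2 = 21.

21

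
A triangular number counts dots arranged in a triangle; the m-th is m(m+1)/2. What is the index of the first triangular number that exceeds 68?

12

Solve n(n+1)/2 > 68 for integer n.
The largest n with value ≤ 68 is 11 (since 66 ≤ 68 < 78), so the first above is n = 12, value 78.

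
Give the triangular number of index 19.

190

19·20/2 = 380/2 = 190.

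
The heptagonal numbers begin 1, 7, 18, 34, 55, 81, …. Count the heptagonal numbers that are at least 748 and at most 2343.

The n-th heptagonal number is n(5n−3)/2.
Smallest index with value ≥ 748: n = 18 (giving 783).
Largest index with value ≤ 2343: n = 30 (giving 2205).
Indices 18 through 30: 13 terms.

13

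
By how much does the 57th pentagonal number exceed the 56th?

169

Consecutive pentagonal numbers differ by 3n − 2: here 3·57 − 2 = 169.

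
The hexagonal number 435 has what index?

Set n(2n−1) = 435, giving 2n² − n − 435 = 0.
The discriminant is 1 + 8·435 = 3481, and √3481 = 59.
So n = (1 + 59) / 4 = 60/4 = 15.

15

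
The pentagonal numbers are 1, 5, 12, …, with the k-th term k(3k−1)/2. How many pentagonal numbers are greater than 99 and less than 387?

The n-th pentagonal number is n(3n−1)/2.
Smallest index with value > 99: n = 9 (giving 117).
Largest index with value < 387: n = 16 (giving 376).
Indices 9 through 16: 8 terms.

8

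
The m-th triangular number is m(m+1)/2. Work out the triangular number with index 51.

The 51st triangular number is n(n+1)/2 with n = 51.
51·52/2 = 2652/2 = 1326.

1326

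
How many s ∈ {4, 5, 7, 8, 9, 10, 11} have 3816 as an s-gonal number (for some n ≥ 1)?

1

s = 4: P(4, 61) = 3721 and P(4, 62) = 3844; 3816 is not s-gonal.
s = 5: P(5, 50) = 3725 and P(5, 51) = 3876; 3816 is not s-gonal.
s = 7: P(7, 39) = 3744 and P(7, 40) = 3940; 3816 is not s-gonal.
s = 8: P(8, 36) = 3816. ✓
s = 9: P(9, 33) = 3729 and P(9, 34) = 3961; 3816 is not s-gonal.
s = 10: P(10, 31) = 3751 and P(10, 32) = 4000; 3816 is not s-gonal.
s = 11: P(11, 29) = 3683 and P(11, 30) = 3945; 3816 is not s-gonal.
Hits: s ∈ {8} → 1.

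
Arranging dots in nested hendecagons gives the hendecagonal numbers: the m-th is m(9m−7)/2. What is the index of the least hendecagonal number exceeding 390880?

296

Solve n(9n−7)/2 > 390880 for integer n.
The largest n with value ≤ 390880 is 295 (since 390580 ≤ 390880 < 393236), so the first above is n = 296, value 393236.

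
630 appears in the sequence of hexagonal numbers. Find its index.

18

Set n(2n−1) = 630, giving 2n² − n − 630 = 0.
So n = (1 + 71) / 4 = 72/4 = 18.
Check: 18·(2·18 − 1) = 630. ✓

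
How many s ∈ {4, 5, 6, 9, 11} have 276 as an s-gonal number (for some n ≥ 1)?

1

s = 4: P(4, 16) = 256 and P(4, 17) = 289; 276 is not s-gonal.
s = 5: P(5, 13) = 247 and P(5, 14) = 287; 276 is not s-gonal.
s = 6: P(6, 12) = 276. ✓
s = 9: P(9, 9) = 261 and P(9, 10) = 325; 276 is not s-gonal.
s = 11: P(11, 8) = 260 and P(11, 9) = 333; 276 is not s-gonal.
Hits: s ∈ {6} → 1.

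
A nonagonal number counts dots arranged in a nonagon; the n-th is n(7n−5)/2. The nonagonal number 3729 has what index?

33

Set n(7n−5)/2 = 3729, giving 7n² − 5n − 7458 = 0.
The discriminant is 25 + 56·3729 = 208849, and √208849 = 457.
So n = (5 + 457) / 14 = 462/14 = 33.
Check: 33·(7·33 − 5)/2 = 3729. ✓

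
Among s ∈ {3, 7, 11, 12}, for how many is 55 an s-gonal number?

2

s = 3: P(3, 10) = 55. ✓
s = 7: P(7, 5) = 55. ✓
s = 11: P(11, 3) = 30 and P(11, 4) = 58; 55 is not s-gonal.
s = 12: P(12, 3) = 33 and P(12, 4) = 64; 55 is not s-gonal.
Hits: s ∈ {3, 7} → 2.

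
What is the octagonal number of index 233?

233·(3·233 − 2) = 233·697 = 162401.

162401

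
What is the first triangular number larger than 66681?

66795

Solve n(n+1)/2 > 66681 for integer n.
The largest n with value ≤ 66681 is 364 (since 66430 ≤ 66681 < 66795), so the first above is n = 365, value 66795.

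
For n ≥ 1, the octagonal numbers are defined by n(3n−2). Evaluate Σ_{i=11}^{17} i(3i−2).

4004

Σ i(3i−2) = 3Σi² − 2Σi over i = 11..17.
Σi = 153 − 55 = 98 and Σi² = 1785 − 385 = 1400.
3·1400 − 2·98 = 4004.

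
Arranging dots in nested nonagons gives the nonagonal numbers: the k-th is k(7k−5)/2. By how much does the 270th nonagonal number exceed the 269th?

Consecutive nonagonal numbers differ by 7n − 6: here 7·270 − 6 = 1884.

1884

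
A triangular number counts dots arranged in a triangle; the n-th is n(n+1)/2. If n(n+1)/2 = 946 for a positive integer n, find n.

Set n(n+1)/2 = 946, giving n² + n − 1892 = 0.
So n = (-1 + 87) / 2 = 86/2 = 43.
Check: 43·44/2 = 946. ✓

43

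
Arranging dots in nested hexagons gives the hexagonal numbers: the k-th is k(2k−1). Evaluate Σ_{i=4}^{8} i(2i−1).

Σ i(2i−1) = 2Σi² − Σi over i = 4..8.
Σi = 36 − 6 = 30 and Σi² = 204 − 14 = 190.
2·190 − 1·30 = 350.

350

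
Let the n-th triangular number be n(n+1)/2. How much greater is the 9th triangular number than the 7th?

17

9·10/2 = 45 and 7·8/2 = 28.
Difference: 45 − 28 = 17.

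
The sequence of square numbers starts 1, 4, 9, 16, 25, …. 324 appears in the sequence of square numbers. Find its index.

We need n² = 324, so n = √324 = 18.

18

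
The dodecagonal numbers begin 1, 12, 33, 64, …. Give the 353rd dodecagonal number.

621633

The 353rd dodecagonal number is n(5n−4) with n = 353.
353·(5·353 − 4) = 353·1761 = 621633.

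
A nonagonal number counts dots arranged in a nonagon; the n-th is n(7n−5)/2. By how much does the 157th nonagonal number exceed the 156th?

1093

Consecutive nonagonal numbers differ by 7n − 6: here 7·157 − 6 = 1093.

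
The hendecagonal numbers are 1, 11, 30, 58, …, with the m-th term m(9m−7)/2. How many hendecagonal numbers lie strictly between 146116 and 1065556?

The n-th hendecagonal number is n(9n−7)/2.
Smallest index with value > 146116: n = 181 (giving 146791).
Largest index with value < 1065556: n = 486 (giving 1061181).
Indices 181 through 486: 306 terms.

306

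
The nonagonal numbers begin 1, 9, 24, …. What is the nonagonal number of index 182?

182·(7·182 − 5)/2 = 182·1269/2 = 115479.

115479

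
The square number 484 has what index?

We need n² = 484, so n = √484 = 22.

22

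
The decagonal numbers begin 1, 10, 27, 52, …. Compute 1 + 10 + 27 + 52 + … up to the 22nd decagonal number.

Σ i(4i−3) = 4Σi² − 3Σi over i = 1..22.
Σi = 253 and Σi² = 3795.
4·3795 − 3·253 = 14421.

14421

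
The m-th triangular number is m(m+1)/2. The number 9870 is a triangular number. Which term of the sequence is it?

140

Set n(n+1)/2 = 9870, giving n² + n − 19740 = 0.
The discriminant is 1 + 8·9870 = 78961, and √78961 = 281.
So n = (-1 + 281) / 2 = 280/2 = 140.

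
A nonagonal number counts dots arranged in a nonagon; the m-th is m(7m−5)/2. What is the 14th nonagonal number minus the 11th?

255

14·(7·14 − 5)/2 = 651 and 11·(7·11 − 5)/2 = 396.
Difference: 651 − 396 = 255.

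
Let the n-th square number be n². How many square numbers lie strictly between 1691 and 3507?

The n-th square number is n².
Smallest index with value > 1691: n = 42 (giving 1764).
Largest index with value < 3507: n = 59 (giving 3481).
Indices 42 through 59: 18 terms.

18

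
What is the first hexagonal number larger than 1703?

1770

Solve n(2n−1) > 1703 for integer n.
The largest n with value ≤ 1703 is 29 (since 1653 ≤ 1703 < 1770), so the first above is n = 30, value 1770.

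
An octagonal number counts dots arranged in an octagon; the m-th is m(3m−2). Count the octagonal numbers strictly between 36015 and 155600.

The n-th octagonal number is n(3n−2).
Smallest index with value > 36015: n = 110 (giving 36080).
Largest index with value < 155600: n = 228 (giving 155496).
Indices 110 through 228: 119 terms.

119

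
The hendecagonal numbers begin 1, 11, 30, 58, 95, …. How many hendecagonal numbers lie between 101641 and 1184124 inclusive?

The n-th hendecagonal number is n(9n−7)/2.
Smallest index with value ≥ 101641: n = 151 (giving 102076).
Largest index with value ≤ 1184124: n = 513 (giving 1182465).
Indices 151 through 513: 363 terms.

363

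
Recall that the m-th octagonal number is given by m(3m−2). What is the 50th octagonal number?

7400

The 50th octagonal number is n(3n−2) with n = 50.
50·(3·50 − 2) = 50·148 = 7400.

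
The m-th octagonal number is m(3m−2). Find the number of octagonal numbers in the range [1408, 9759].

36

The n-th octagonal number is n(3n−2).
Smallest index with value ≥ 1408: n = 22 (giving 1408).
Largest index with value ≤ 9759: n = 57 (giving 9633).
Indices 22 through 57: 36 terms.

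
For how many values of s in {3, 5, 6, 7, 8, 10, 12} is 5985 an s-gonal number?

s = 3: P(3, 108) = 5886 and P(3, 109) = 5995; 5985 is not s-gonal.
s = 5: P(5, 63) = 5922 and P(5, 64) = 6112; 5985 is not s-gonal.
s = 6: P(6, 54) = 5778 and P(6, 55) = 5995; 5985 is not s-gonal.
s = 7: P(7, 49) = 5929 and P(7, 50) = 6175; 5985 is not s-gonal.
s = 8: P(8, 45) = 5985. ✓
s = 10: P(10, 39) = 5967 and P(10, 40) = 6280; 5985 is not s-gonal.
s = 12: P(12, 35) = 5985. ✓
Hits: s ∈ {8, 12} → 2.

2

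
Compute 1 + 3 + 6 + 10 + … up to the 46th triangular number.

17296

Σ i(i+1)/2 = (Σi² + Σi) / 2 over i = 1..46.
Σi = 1081 and Σi² = 33511.
(1·33511 + 1·1081) / 2 = 34592/2 = 17296.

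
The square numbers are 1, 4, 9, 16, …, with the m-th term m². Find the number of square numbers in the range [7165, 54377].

The n-th square number is n².
Smallest index with value ≥ 7165: n = 85 (giving 7225).
Largest index with value ≤ 54377: n = 233 (giving 54289).
Indices 85 through 233: 149 terms.

149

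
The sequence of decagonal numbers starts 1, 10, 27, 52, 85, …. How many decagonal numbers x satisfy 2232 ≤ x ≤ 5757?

The n-th decagonal number is n(4n−3).
Smallest index with value ≥ 2232: n = 24 (giving 2232).
Largest index with value ≤ 5757: n = 38 (giving 5662).
Indices 24 through 38: 15 terms.

15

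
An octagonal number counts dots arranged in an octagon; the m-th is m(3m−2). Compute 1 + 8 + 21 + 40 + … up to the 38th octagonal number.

55575

Σ i(3i−2) = 3Σi² − 2Σi over i = 1..38.
Σi = 741 and Σi² = 19019.
3·19019 − 2·741 = 55575.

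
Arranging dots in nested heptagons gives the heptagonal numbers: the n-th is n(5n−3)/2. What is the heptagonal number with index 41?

4141

The 41st heptagonal number is n(5n−3)/2 with n = 41.
41·(5·41 − 3)/2 = 41·202/2 = 41·101 = 4141.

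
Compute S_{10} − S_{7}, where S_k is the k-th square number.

10² = 100 and 7² = 49.
Difference: 100 − 49 = 51.

51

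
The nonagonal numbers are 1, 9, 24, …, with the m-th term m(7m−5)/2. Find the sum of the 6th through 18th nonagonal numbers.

6799

Σ i(7i−5)/2 = (7Σi² − 5Σi) / 2 over i = 6..18.
Σi = 171 − 15 = 156 and Σi² = 2109 − 55 = 2054.
(7·2054 − 5·156) / 2 = 13598/2 = 6799.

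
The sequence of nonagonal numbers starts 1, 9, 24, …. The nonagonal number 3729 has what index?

33

Set n(7n−5)/2 = 3729, giving 7n² − 5n − 7458 = 0.
The discriminant is 25 + 56·3729 = 208849, and √208849 = 457.
So n = (5 + 457) / 14 = 462/14 = 33.
Check: 33·(7·33 − 5)/2 = 3729. ✓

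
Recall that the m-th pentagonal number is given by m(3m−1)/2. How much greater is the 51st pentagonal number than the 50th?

Consecutive pentagonal numbers differ by 3n − 2: here 3·51 − 2 = 151.

151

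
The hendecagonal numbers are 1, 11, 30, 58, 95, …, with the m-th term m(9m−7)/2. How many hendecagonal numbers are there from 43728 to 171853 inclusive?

97

The n-th hendecagonal number is n(9n−7)/2.
Smallest index with value ≥ 43728: n = 99 (giving 43758).
Largest index with value ≤ 171853: n = 195 (giving 170430).
Indices 99 through 195: 97 terms.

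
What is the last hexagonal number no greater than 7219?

Solve n(2n−1) ≤ 7219 for integer n.
n = 60 gives 7140 ≤ 7219, while n = 61 gives 7381 > 7219; so the answer is 7140.

7140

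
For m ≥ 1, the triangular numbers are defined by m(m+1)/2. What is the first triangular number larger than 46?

Solve n(n+1)/2 > 46 for integer n.
The largest n with value ≤ 46 is 9 (since 45 ≤ 46 < 55), so the first above is n = 10, value 55.

55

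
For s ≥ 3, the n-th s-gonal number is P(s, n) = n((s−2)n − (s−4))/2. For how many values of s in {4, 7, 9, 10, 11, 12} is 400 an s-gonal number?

1

s = 4: P(4, 20) = 400. ✓
s = 7: P(7, 12) = 342 and P(7, 13) = 403; 400 is not s-gonal.
s = 9: P(9, 11) = 396 and P(9, 12) = 474; 400 is not s-gonal.
s = 10: P(10, 10) = 370 and P(10, 11) = 451; 400 is not s-gonal.
s = 11: P(11, 9) = 333 and P(11, 10) = 415; 400 is not s-gonal.
s = 12: P(12, 9) = 369 and P(12, 10) = 460; 400 is not s-gonal.
Hits: s ∈ {4} → 1.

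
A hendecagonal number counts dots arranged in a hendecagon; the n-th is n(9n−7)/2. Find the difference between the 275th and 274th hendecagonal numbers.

Consecutive hendecagonal numbers differ by 9n − 8: here 9·275 − 8 = 2467.

2467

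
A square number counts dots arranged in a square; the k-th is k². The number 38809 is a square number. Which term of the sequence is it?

We need n² = 38809, so n = √38809 = 197.
Check: 197² = 38809. ✓

197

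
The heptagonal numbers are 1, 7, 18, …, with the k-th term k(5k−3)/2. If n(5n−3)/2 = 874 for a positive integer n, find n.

19

Set n(5n−3)/2 = 874, giving 5n² − 3n − 1748 = 0.
The discriminant is 9 + 40·874 = 34969, and √34969 = 187.
So n = (3 + 187) / 10 = 190/10 = 19.
Check: 19·(5·19 − 3)/2 = 874. ✓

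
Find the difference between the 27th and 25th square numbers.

27² = 729 and 25² = 625.
Difference: 729 − 625 = 104.

104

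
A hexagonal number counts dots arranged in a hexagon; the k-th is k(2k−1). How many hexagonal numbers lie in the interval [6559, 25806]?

56

The n-th hexagonal number is n(2n−1).
Smallest index with value ≥ 6559: n = 58 (giving 6670).
Largest index with value ≤ 25806: n = 113 (giving 25425).
Indices 58 through 113: 56 terms.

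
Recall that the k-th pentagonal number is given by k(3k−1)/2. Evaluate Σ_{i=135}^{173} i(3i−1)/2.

1391793

Σ i(3i−1)/2 = (3Σi² − Σi) / 2 over i = 135..173.
Σi = 15051 − 9045 = 6006 and Σi² = 1740899 − 811035 = 929864.
(3·929864 − 1·6006) / 2 = 2783586/2 = 1391793.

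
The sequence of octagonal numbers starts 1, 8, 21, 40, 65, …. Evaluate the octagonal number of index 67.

13333

The 67th octagonal number is n(3n−2) with n = 67.
67·(3·67 − 2) = 67·199 = 13333.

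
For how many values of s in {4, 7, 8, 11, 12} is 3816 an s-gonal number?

s = 4: P(4, 61) = 3721 and P(4, 62) = 3844; 3816 is not s-gonal.
s = 7: P(7, 39) = 3744 and P(7, 40) = 3940; 3816 is not s-gonal.
s = 8: P(8, 36) = 3816. ✓
s = 11: P(11, 29) = 3683 and P(11, 30) = 3945; 3816 is not s-gonal.
s = 12: P(12, 28) = 3808 and P(12, 29) = 4089; 3816 is not s-gonal.
Hits: s ∈ {8} → 1.

1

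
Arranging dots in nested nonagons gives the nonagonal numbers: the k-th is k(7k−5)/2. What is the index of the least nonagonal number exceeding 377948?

329

Solve n(7n−5)/2 > 377948 for integer n.
The largest n with value ≤ 377948 is 328 (since 375724 ≤ 377948 < 378021), so the first above is n = 329, value 378021.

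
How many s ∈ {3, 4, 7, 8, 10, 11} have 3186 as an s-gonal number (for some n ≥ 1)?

s = 3: P(3, 79) = 3160 and P(3, 80) = 3240; 3186 is not s-gonal.
s = 4: P(4, 56) = 3136 and P(4, 57) = 3249; 3186 is not s-gonal.
s = 7: P(7, 36) = 3186. ✓
s = 8: P(8, 32) = 3008 and P(8, 33) = 3201; 3186 is not s-gonal.
s = 10: P(10, 28) = 3052 and P(10, 29) = 3277; 3186 is not s-gonal.
s = 11: P(11, 27) = 3186. ✓
Hits: s ∈ {7, 11} → 2.

2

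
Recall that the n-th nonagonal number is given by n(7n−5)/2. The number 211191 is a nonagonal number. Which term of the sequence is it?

Set n(7n−5)/2 = 211191, giving 7n² − 5n − 422382 = 0.
The discriminant is 25 + 56·211191 = 11826721, and √11826721 = 3439.
So n = (5 + 3439) / 14 = 3444/14 = 246.

246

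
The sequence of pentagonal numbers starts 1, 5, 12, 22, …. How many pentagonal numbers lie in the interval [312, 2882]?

The n-th pentagonal number is n(3n−1)/2.
Smallest index with value ≥ 312: n = 15 (giving 330).
Largest index with value ≤ 2882: n = 44 (giving 2882).
Indices 15 through 44: 30 terms.

30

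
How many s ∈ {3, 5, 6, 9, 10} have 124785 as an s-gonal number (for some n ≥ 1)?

s = 3: P(3, 499) = 124750 and P(3, 500) = 125250; 124785 is not s-gonal.
s = 5: P(5, 288) = 124272 and P(5, 289) = 125137; 124785 is not s-gonal.
s = 6: P(6, 250) = 124750 and P(6, 251) = 125751; 124785 is not s-gonal.
s = 9: P(9, 189) = 124551 and P(9, 190) = 125875; 124785 is not s-gonal.
s = 10: P(10, 177) = 124785. ✓
Hits: s ∈ {10} → 1.

1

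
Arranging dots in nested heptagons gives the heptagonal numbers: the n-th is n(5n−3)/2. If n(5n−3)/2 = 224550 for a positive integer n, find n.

300

Set n(5n−3)/2 = 224550, giving 5n² − 3n − 449100 = 0.
The discriminant is 9 + 40·224550 = 8982009, and √8982009 = 2997.
So n = (3 + 2997) / 10 = 3000/10 = 300.
Check: 300·(5·300 − 3)/2 = 224550. ✓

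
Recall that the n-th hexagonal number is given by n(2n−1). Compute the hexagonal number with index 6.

The 6th hexagonal number is n(2n−1) with n = 6.
6·(2·6 − 1) = 6·11 = 66.

66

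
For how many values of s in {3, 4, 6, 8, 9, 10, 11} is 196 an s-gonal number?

2

s = 3: P(3, 19) = 190 and P(3, 20) = 210; 196 is not s-gonal.
s = 4: P(4, 14) = 196. ✓
s = 6: P(6, 10) = 190 and P(6, 11) = 231; 196 is not s-gonal.
s = 8: P(8, 8) = 176 and P(8, 9) = 225; 196 is not s-gonal.
s = 9: P(9, 7) = 154 and P(9, 8) = 204; 196 is not s-gonal.
s = 10: P(10, 7) = 175 and P(10, 8) = 232; 196 is not s-gonal.
s = 11: P(11, 7) = 196. ✓
Hits: s ∈ {4, 11} → 2.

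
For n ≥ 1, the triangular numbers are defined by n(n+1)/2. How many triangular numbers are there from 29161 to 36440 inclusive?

The n-th triangular number is n(n+1)/2.
Smallest index with value ≥ 29161: n = 241 (giving 29161).
Largest index with value ≤ 36440: n = 269 (giving 36315).
Indices 241 through 269: 29 terms.

29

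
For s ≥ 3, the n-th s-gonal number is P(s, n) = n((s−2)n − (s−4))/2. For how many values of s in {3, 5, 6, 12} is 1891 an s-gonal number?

s = 3: P(3, 61) = 1891. ✓
s = 5: P(5, 35) = 1820 and P(5, 36) = 1926; 1891 is not s-gonal.
s = 6: P(6, 31) = 1891. ✓
s = 12: P(12, 19) = 1729 and P(12, 20) = 1920; 1891 is not s-gonal.
Hits: s ∈ {3, 6} → 2.

2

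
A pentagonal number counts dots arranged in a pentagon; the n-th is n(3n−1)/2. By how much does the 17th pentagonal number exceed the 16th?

49

Consecutive pentagonal numbers differ by 3n − 2: here 3·17 − 2 = 49.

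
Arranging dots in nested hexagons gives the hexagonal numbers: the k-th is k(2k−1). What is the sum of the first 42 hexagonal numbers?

Σ i(2i−1) = 2Σi² − Σi over i = 1..42.
Σi = 903 and Σi² = 25585.
2·25585 − 1·903 = 50267.

50267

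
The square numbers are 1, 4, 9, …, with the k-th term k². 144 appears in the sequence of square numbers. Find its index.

We need n² = 144, so n = √144 = 12.
Check: 12² = 144. ✓

12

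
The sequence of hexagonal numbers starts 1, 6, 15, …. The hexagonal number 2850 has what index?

38

Set n(2n−1) = 2850, giving 2n² − n − 2850 = 0.
The discriminant is 1 + 8·2850 = 22801, and √22801 = 151.
So n = (1 + 151) / 4 = 152/4 = 38.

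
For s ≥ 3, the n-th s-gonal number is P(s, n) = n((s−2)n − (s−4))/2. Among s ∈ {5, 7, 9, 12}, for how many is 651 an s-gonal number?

s = 5: P(5, 21) = 651. ✓
s = 7: P(7, 16) = 616 and P(7, 17) = 697; 651 is not s-gonal.
s = 9: P(9, 14) = 651. ✓
s = 12: P(12, 11) = 561 and P(12, 12) = 672; 651 is not s-gonal.
Hits: s ∈ {5, 9} → 2.

2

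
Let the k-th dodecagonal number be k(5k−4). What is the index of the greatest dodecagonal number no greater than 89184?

133

Solve n(5n−4) ≤ 89184 for integer n.
n = 133 gives 87913 ≤ 89184, while n = 134 gives 89244 > 89184; so the answer is index 133.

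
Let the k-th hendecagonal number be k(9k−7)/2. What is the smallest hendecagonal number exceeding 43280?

Solve n(9n−7)/2 > 43280 for integer n.
The largest n with value ≤ 43280 is 98 (since 42875 ≤ 43280 < 43758), so the first above is n = 99, value 43758.

43758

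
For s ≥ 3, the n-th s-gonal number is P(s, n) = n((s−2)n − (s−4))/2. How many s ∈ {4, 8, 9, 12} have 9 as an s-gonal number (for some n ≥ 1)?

s = 4: P(4, 3) = 9. ✓
s = 8: P(8, 2) = 8 and P(8, 3) = 21; 9 is not s-gonal.
s = 9: P(9, 2) = 9. ✓
s = 12: P(12, 1) = 1 and P(12, 2) = 12; 9 is not s-gonal.
Hits: s ∈ {4, 9} → 2.

2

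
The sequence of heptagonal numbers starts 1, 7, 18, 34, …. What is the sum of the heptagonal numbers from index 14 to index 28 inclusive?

Σ i(5i−3)/2 = (5Σi² − 3Σi) / 2 over i = 14..28.
Σi = 406 − 91 = 315 and Σi² = 7714 − 819 = 6895.
(5·6895 − 3·315) / 2 = 33530/2 = 16765.

16765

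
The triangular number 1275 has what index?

50

Set n(n+1)/2 = 1275, giving n² + n − 2550 = 0.
The discriminant is 1 + 8·1275 = 10201, and √10201 = 101.
So n = (-1 + 101) / 2 = 100/2 = 50.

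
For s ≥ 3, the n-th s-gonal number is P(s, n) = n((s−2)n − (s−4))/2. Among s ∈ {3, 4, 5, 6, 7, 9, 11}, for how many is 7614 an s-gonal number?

1

s = 3: P(3, 122) = 7503 and P(3, 123) = 7626; 7614 is not s-gonal.
s = 4: P(4, 87) = 7569 and P(4, 88) = 7744; 7614 is not s-gonal.
s = 5: P(5, 71) = 7526 and P(5, 72) = 7740; 7614 is not s-gonal.
s = 6: P(6, 61) = 7381 and P(6, 62) = 7626; 7614 is not s-gonal.
s = 7: P(7, 55) = 7480 and P(7, 56) = 7756; 7614 is not s-gonal.
s = 9: P(9, 47) = 7614. ✓
s = 11: P(11, 41) = 7421 and P(11, 42) = 7791; 7614 is not s-gonal.
Hits: s ∈ {9} → 1.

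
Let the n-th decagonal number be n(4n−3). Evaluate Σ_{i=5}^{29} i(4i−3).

32825

Σ i(4i−3) = 4Σi² − 3Σi over i = 5..29.
Σi = 435 − 10 = 425 and Σi² = 8555 − 30 = 8525.
4·8525 − 3·425 = 32825.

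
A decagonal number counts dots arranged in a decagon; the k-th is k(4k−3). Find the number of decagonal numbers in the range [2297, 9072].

The n-th decagonal number is n(4n−3).
Smallest index with value ≥ 2297: n = 25 (giving 2425).
Largest index with value ≤ 9072: n = 48 (giving 9072).
Indices 25 through 48: 24 terms.

24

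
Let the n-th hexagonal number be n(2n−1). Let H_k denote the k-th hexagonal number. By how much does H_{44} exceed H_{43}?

Consecutive hexagonal numbers differ by 4n − 3: here 4·44 − 3 = 173.

173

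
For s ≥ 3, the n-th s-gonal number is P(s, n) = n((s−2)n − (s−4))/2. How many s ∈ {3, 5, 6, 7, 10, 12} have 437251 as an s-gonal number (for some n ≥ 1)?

1

s = 3: P(3, 934) = 436645 and P(3, 935) = 437580; 437251 is not s-gonal.
s = 5: P(5, 540) = 437130 and P(5, 541) = 438751; 437251 is not s-gonal.
s = 6: P(6, 467) = 435711 and P(6, 468) = 437580; 437251 is not s-gonal.
s = 7: P(7, 418) = 436183 and P(7, 419) = 438274; 437251 is not s-gonal.
s = 10: P(10, 331) = 437251. ✓
s = 12: P(12, 296) = 436896 and P(12, 297) = 439857; 437251 is not s-gonal.
Hits: s ∈ {10} → 1.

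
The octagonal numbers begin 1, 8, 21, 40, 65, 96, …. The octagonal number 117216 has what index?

Set n(3n−2) = 117216, giving 3n² − 2n − 117216 = 0.
So n = (2 + 1186) / 6 = 1188/6 = 198.

198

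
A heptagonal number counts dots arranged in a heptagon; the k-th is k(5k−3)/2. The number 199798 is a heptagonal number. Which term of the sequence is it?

283

Set n(5n−3)/2 = 199798, giving 5n² − 3n − 399596 = 0.
The discriminant is 9 + 40·199798 = 7991929, and √7991929 = 2827.
So n = (3 + 2827) / 10 = 2830/10 = 283.
Check: 283·(5·283 − 3)/2 = 199798. ✓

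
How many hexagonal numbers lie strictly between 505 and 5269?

The n-th hexagonal number is n(2n−1).
Smallest index with value > 505: n = 17 (giving 561).
Largest index with value < 5269: n = 51 (giving 5151).
Indices 17 through 51: 35 terms.

35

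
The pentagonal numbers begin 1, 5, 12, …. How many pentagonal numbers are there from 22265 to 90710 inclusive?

125

The n-th pentagonal number is n(3n−1)/2.
Smallest index with value ≥ 22265: n = 122 (giving 22265).
Largest index with value ≤ 90710: n = 246 (giving 90651).
Indices 122 through 246: 125 terms.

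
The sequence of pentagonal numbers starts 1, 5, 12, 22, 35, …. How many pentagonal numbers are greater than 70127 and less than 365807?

The n-th pentagonal number is n(3n−1)/2.
Smallest index with value > 70127: n = 217 (giving 70525).
Largest index with value < 365807: n = 493 (giving 364327).
Indices 217 through 493: 277 terms.

277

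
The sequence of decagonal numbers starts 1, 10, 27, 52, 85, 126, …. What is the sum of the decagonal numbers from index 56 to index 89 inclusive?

720545

Σ i(4i−3) = 4Σi² − 3Σi over i = 56..89.
Σi = 4005 − 1540 = 2465 and Σi² = 238965 − 56980 = 181985.
4·181985 − 3·2465 = 720545.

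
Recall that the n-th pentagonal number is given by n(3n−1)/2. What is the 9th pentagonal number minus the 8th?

Consecutive pentagonal numbers differ by 3n − 2: here 3·9 − 2 = 25.

25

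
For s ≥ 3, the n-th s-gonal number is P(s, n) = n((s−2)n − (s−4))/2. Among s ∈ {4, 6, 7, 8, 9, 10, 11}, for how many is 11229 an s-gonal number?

s = 4: P(4, 105) = 11025 and P(4, 106) = 11236; 11229 is not s-gonal.
s = 6: P(6, 75) = 11175 and P(6, 76) = 11476; 11229 is not s-gonal.
s = 7: P(7, 67) = 11122 and P(7, 68) = 11458; 11229 is not s-gonal.
s = 8: P(8, 61) = 11041 and P(8, 62) = 11408; 11229 is not s-gonal.
s = 9: P(9, 57) = 11229. ✓
s = 10: P(10, 53) = 11077 and P(10, 54) = 11502; 11229 is not s-gonal.
s = 11: P(11, 50) = 11075 and P(11, 51) = 11526; 11229 is not s-gonal.
Hits: s ∈ {9} → 1.

1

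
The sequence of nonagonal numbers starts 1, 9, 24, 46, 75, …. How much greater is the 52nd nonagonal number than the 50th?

709

52·(7·52 − 5)/2 = 9334 and 50·(7·50 − 5)/2 = 8625.
Difference: 9334 − 8625 = 709.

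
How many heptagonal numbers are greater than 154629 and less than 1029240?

392

The n-th heptagonal number is n(5n−3)/2.
Smallest index with value > 154629: n = 250 (giving 155875).
Largest index with value < 1029240: n = 641 (giving 1026241).
Indices 250 through 641: 392 terms.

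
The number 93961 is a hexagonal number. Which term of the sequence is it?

Set n(2n−1) = 93961, giving 2n² − n − 93961 = 0.
The discriminant is 1 + 8·93961 = 751689, and √751689 = 867.
So n = (1 + 867) / 4 = 868/4 = 217.
Check: 217·(2·217 − 1) = 93961. ✓

217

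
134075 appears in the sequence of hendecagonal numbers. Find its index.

173

Set n(9n−7)/2 = 134075, giving 9n² − 7n − 268150 = 0.
The discriminant is 49 + 72·134075 = 9653449, and √9653449 = 3107.
So n = (7 + 3107) / 18 = 3114/18 = 173.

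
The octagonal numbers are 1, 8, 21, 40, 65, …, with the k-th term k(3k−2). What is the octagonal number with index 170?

86360

170·(3·170 − 2) = 170·508 = 86360.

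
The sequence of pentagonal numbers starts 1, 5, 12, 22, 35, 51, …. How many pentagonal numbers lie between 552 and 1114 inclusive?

The n-th pentagonal number is n(3n−1)/2.
Smallest index with value ≥ 552: n = 20 (giving 590).
Largest index with value ≤ 1114: n = 27 (giving 1080).
Indices 20 through 27: 8 terms.

8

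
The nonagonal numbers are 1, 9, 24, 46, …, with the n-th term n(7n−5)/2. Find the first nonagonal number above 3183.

3286

Solve n(7n−5)/2 > 3183 for integer n.
The largest n with value ≤ 3183 is 30 (since 3075 ≤ 3183 < 3286), so the first above is n = 31, value 3286.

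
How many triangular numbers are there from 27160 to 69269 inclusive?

139

The n-th triangular number is n(n+1)/2.
Smallest index with value ≥ 27160: n = 233 (giving 27261).
Largest index with value ≤ 69269: n = 371 (giving 69006).
Indices 233 through 371: 139 terms.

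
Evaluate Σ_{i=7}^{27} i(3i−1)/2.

10080

Σ i(3i−1)/2 = (3Σi² − Σi) / 2 over i = 7..27.
Σi = 378 − 21 = 357 and Σi² = 6930 − 91 = 6839.
(3·6839 − 1·357) / 2 = 20160/2 = 10080.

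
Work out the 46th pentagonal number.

3151

46·(3·46 − 1)/2 = 46·137/2 = 3151.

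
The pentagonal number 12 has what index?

3

Set n(3n−1)/2 = 12, giving 3n² − n − 24 = 0.
The discriminant is 1 + 24·12 = 289, and √289 = 17.
So n = (1 + 17) / 6 = 18/6 = 3.
Check: 3·(3·3 − 1)/2 = 12. ✓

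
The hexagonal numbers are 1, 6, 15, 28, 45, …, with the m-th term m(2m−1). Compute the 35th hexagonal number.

2415

The 35th hexagonal number is n(2n−1) with n = 35.
35·(2·35 − 1) = 35·69 = 2415.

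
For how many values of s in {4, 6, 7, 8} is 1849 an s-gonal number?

1

s = 4: P(4, 43) = 1849. ✓
s = 6: P(6, 30) = 1770 and P(6, 31) = 1891; 1849 is not s-gonal.
s = 7: P(7, 27) = 1782 and P(7, 28) = 1918; 1849 is not s-gonal.
s = 8: P(8, 25) = 1825 and P(8, 26) = 1976; 1849 is not s-gonal.
Hits: s ∈ {4} → 1.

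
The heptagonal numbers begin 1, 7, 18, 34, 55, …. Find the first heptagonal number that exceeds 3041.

3186

Solve n(5n−3)/2 > 3041 for integer n.
The largest n with value ≤ 3041 is 35 (since 3010 ≤ 3041 < 3186), so the first above is n = 36, value 3186.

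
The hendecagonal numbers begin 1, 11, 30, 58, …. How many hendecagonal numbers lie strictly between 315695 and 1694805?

349

The n-th hendecagonal number is n(9n−7)/2.
Smallest index with value > 315695: n = 266 (giving 317471).
Largest index with value < 1694805: n = 614 (giving 1694333).
Indices 266 through 614: 349 terms.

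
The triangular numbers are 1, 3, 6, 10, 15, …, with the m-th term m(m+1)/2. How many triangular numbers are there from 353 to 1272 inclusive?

The n-th triangular number is n(n+1)/2.
Smallest index with value ≥ 353: n = 27 (giving 378).
Largest index with value ≤ 1272: n = 49 (giving 1225).
Indices 27 through 49: 23 terms.

23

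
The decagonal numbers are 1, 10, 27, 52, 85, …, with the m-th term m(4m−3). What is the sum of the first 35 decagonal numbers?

Σ i(4i−3) = 4Σi² − 3Σi over i = 1..35.
Σi = 630 and Σi² = 14910.
4·14910 − 3·630 = 57750.

57750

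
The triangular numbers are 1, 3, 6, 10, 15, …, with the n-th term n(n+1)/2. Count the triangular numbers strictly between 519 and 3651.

53

The n-th triangular number is n(n+1)/2.
Smallest index with value > 519: n = 32 (giving 528).
Largest index with value < 3651: n = 84 (giving 3570).
Indices 32 through 84: 53 terms.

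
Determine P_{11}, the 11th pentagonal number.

176

The 11th pentagonal number is n(3n−1)/2 with n = 11.
11·(3·11 − 1)/2 = 11·32/2 = 11·16 = 176.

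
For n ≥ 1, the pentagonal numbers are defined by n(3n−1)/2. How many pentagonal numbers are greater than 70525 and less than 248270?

189

The n-th pentagonal number is n(3n−1)/2.
Smallest index with value > 70525: n = 218 (giving 71177).
Largest index with value < 248270: n = 406 (giving 247051).
Indices 218 through 406: 189 terms.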